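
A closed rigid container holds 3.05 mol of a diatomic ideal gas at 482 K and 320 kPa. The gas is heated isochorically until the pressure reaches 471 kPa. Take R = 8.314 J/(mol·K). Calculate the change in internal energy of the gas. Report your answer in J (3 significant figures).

Constant volume ⇒ W = 0, so Q = ΔU = nCᵥΔT with Cᵥ = 5R/2 = 20.79 J/(mol·K).
At constant V, T₂/T₁ = P₂/P₁ ⇒ ΔT = T₁(P₂/P₁ − 1) = 482·(471/320 − 1) = 227.4 K.
ΔU = (3.05)(20.79)(227.4) = 14419 J.

ΔU ≈ 14400 J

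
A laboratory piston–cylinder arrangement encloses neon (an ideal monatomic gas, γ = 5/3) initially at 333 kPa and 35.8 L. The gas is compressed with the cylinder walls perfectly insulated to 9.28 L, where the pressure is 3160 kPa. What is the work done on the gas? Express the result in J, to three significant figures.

Adiabatic: W = (P₁V₁ − P₂V₂)/(γ − 1) with γ = 5/3.
P₁V₁ = 11921 J, P₂V₂ = 29325 J.
W = (11921 − 29325) / 0.6667 = -26105 J.
Work on gas = −W_by = 26105 J.

W ≈ 26100 J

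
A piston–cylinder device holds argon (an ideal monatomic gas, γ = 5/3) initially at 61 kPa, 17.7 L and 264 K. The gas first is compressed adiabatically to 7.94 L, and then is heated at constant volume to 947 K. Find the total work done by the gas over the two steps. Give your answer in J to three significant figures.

Step 1 (adiabatic): W = (P₁V₁ − P₂V₂)/(γ−1) = (1080 − 1842)/0.667 = -1144 J.
Step 2 (isochoric): W = 0 (constant volume).
W_total = -1144 + 0 = -1144 J.

W_total ≈ -1140 J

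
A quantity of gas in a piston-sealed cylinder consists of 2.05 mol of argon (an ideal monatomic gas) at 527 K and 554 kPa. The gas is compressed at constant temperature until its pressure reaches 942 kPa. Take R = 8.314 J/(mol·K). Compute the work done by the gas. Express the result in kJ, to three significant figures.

W ≈ -4.77 kJ

Isothermal process: W = nRT ln(V₂/V₁) = nRT ln(P₁/P₂).
W = (2.05)(8.314)(527) × ln(554/942)
  = 8982 × ln(0.5881) = 8982 × -0.5308
W_by_gas = -4768 J.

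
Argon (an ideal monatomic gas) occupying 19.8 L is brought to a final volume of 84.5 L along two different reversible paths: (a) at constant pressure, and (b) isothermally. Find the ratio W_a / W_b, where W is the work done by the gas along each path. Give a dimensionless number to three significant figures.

W_a / W_b ≈ 2.25

Path (a) isobaric: W = P₁(V₂ − V₁) → W_a/(P₁V₁) = 3.268.
Path (b) isothermal: W = P₁V₁ ln(V₂/V₁) → W_b/(P₁V₁) = 1.451.
W_a / W_b = 3.268 / 1.451 = 2.252.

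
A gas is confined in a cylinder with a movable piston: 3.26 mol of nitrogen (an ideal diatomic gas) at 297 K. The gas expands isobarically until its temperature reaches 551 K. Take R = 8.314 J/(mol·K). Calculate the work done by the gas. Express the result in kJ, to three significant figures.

W ≈ 6.88 kJ

Isobaric: W = P ΔV = nR ΔT.
W = (3.26)(8.314)(551 − 297) = 6884 J.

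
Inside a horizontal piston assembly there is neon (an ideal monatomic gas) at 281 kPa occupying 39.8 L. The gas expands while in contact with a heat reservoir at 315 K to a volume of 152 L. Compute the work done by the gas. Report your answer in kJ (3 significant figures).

W ≈ 15.0 kJ

Isothermal: W = nRT ln(V₂/V₁) = P₁V₁ ln(V₂/V₁).
P₁V₁ = (281 kPa)(39.8 L) = 11184 J.
W = 11184 × ln(152/39.8) = 11184 × 1.34
W_by_gas = 14986 J.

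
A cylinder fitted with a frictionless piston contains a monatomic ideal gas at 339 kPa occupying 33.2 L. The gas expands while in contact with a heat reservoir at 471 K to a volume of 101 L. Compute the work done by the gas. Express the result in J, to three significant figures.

Isothermal: W = nRT ln(V₂/V₁) = P₁V₁ ln(V₂/V₁).
P₁V₁ = (339 kPa)(33.2 L) = 11255 J.
W = 11255 × ln(101/33.2) = 11255 × 1.113
W_by_gas = 12522 J.

W ≈ 12500 J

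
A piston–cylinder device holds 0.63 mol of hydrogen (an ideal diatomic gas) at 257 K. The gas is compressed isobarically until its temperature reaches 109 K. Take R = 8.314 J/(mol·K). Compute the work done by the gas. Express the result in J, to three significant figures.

W ≈ -775 J

Isobaric: W = P ΔV = nR ΔT.
W = (0.63)(8.314)(109 − 257) = -775.2 J.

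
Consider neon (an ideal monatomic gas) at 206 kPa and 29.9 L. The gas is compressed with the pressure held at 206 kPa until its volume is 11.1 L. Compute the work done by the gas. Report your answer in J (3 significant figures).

W ≈ -3870 J

Isobaric: W = P ΔV.
W = (206 kPa)(11.1 − 29.9 L) = (206)(-18.8) = -3873 J.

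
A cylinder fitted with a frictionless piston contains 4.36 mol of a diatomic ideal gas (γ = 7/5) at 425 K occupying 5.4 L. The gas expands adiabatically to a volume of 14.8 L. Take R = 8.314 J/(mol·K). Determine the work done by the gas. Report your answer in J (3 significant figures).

W ≈ 12800 J

Adiabatic: TV^(γ−1) = const with γ = 7/5.
T₂ = T₁ (V₁/V₂)^(γ−1) = 425 × (5.4/14.8)^0.4 = 425 × 0.6681 = 283.9 K.
W_by = nCᵥ(T₁ − T₂) = (4.36)(20.79)(425 − 283.9) = 12782 J.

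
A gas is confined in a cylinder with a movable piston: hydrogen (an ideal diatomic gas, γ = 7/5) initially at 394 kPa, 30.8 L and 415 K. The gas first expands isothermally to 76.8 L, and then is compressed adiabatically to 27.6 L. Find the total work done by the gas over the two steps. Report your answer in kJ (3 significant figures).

Step 1 (isothermal): W = P₁V₁ ln(V₂/V₁) = (12135) ln(76.8/30.8) = 11088 J.
After step 1: P = 158 kPa, V = 76.8 L, T = 415 K.
Step 2 (adiabatic): W = (P₁V₁ − P₂V₂)/(γ−1) = (12135 − 18274)/0.4 = -15346 J.
W_total = 11088 − 15346 = -4259 J.

W_total ≈ -4.26 kJ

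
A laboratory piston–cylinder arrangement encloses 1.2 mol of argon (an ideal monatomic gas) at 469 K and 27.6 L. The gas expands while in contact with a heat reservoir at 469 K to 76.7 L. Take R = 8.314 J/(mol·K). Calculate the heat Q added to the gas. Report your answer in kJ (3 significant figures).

Q ≈ 4.78 kJ

Isothermal ⇒ ΔU = 0, so Q = W = nRT ln(V₂/V₁).
Q = (1.2)(8.314)(469) ln(76.7/27.6) = 4679 × 1.022 = 4782 J.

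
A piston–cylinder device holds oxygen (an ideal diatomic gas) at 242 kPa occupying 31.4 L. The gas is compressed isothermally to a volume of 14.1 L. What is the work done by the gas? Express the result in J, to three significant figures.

W ≈ -6080 J

Isothermal: W = nRT ln(V₂/V₁) = P₁V₁ ln(V₂/V₁).
P₁V₁ = (242 kPa)(31.4 L) = 7599 J.
W = 7599 × ln(14.1/31.4) = 7599 × -0.8006
W_by_gas = -6084 J.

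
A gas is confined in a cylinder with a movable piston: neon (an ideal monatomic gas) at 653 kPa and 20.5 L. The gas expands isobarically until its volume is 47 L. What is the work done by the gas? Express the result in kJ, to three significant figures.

W ≈ 17.3 kJ

Isobaric: W = P ΔV.
W = (653 kPa)(47 − 20.5 L) = (653)(26.5) = 17304 J.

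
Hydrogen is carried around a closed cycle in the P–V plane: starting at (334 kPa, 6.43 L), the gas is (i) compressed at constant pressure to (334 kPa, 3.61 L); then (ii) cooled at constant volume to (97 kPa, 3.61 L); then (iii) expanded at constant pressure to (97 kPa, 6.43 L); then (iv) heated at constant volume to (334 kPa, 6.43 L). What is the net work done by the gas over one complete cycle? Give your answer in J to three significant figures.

Constant-volume legs do no work.
W(i) = (334)(3.61 − 6.43) = -941.9 J; W(iii) = (97)(6.43 − 3.61) = 273.5 J.
W_net = -941.9 + 273.5 = -668.3 J (the counter-clockwise enclosed area).

W_net ≈ -668 J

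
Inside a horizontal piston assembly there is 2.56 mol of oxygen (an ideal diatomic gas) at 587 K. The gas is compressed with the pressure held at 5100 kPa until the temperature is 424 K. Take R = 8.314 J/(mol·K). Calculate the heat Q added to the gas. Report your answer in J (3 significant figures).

Q ≈ -12100 J

Isobaric: W = nRΔT = (2.56)(8.314)(-163) = -3469 J.
ΔU = nCᵥΔT with Cᵥ = 5R/2: ΔU = (2.56)(20.79)(-163) = -8673 J.
Q = ΔU + W = -8673 − 3469 = -12142 J.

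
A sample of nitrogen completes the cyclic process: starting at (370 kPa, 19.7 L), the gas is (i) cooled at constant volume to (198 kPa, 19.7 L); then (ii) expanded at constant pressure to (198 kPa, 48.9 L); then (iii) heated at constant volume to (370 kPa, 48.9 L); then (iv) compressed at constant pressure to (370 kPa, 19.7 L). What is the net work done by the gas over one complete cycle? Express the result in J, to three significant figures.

Constant-volume legs do no work.
W(ii) = (198)(48.9 − 19.7) = 5782 J; W(iv) = (370)(19.7 − 48.9) = -10804 J.
W_net = 5782 − 10804 = -5022 J (the counter-clockwise enclosed area).

W_net ≈ -5020 J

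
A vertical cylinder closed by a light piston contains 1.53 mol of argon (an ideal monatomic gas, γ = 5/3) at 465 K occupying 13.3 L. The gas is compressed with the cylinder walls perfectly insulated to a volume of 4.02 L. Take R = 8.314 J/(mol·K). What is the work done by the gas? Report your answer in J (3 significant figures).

Adiabatic: TV^(γ−1) = const with γ = 5/3.
T₂ = T₁ (V₁/V₂)^(γ−1) = 465 × (13.3/4.02)^0.667 = 465 × 2.22 = 1032 K.
W_by = nCᵥ(T₁ − T₂) = (1.53)(12.47)(465 − 1032) = -10827 J.

W ≈ -10800 J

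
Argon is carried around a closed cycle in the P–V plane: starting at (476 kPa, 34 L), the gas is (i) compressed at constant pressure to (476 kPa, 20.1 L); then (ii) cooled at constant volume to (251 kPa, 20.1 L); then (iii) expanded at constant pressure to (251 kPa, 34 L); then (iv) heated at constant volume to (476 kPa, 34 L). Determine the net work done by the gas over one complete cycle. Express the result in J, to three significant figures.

Constant-volume legs do no work.
W(i) = (476)(20.1 − 34) = -6616 J; W(iii) = (251)(34 − 20.1) = 3489 J.
W_net = -6616 + 3489 = -3128 J (the counter-clockwise enclosed area).

W_net ≈ -3130 J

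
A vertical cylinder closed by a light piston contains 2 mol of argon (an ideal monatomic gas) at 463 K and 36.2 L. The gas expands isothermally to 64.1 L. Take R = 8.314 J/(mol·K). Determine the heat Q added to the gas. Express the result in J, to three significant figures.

Isothermal ⇒ ΔU = 0, so Q = W = nRT ln(V₂/V₁).
Q = (2)(8.314)(463) ln(64.1/36.2) = 7699 × 0.5714 = 4399 J.

Q ≈ 4400 J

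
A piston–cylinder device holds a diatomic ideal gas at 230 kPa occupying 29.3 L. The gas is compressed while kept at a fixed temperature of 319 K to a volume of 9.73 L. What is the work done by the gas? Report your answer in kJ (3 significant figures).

Isothermal: W = nRT ln(V₂/V₁) = P₁V₁ ln(V₂/V₁).
P₁V₁ = (230 kPa)(29.3 L) = 6739 J.
W = 6739 × ln(9.73/29.3) = 6739 × -1.102
W_by_gas = -7429 J.

W ≈ -7.43 kJ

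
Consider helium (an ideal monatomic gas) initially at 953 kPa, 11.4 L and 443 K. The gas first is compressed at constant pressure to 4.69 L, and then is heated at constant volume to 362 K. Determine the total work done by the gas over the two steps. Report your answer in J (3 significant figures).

W_total ≈ -6390 J

Step 1 (isobaric): W = PΔV = (953 kPa)(4.69 − 11.4 L) = -6395 J.
Step 2 (isochoric): W = 0 (constant volume).
W_total = -6395 + 0 = -6395 J.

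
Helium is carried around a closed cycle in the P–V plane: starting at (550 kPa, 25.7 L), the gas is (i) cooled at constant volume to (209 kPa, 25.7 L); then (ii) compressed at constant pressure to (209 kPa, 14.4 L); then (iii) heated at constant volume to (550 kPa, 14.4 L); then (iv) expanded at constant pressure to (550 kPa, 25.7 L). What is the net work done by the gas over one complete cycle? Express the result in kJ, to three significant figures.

W_net ≈ 3.85 kJ

Constant-volume legs do no work.
W(ii) = (209)(14.4 − 25.7) = -2362 J; W(iv) = (550)(25.7 − 14.4) = 6215 J.
W_net = -2362 + 6215 = 3853 J (the clockwise enclosed area).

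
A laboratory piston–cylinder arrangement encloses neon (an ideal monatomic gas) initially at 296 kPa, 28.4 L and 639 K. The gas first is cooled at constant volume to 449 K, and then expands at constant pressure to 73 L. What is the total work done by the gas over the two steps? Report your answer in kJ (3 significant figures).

W_total ≈ 9.28 kJ

Step 1 (isochoric): W = 0 (constant volume).
After step 1: P = 208 kPa (V unchanged).
Step 2 (isobaric): W = PΔV = (208 kPa)(73 − 28.4 L) = 9276 J.
W_total = 0 + 9276 = 9276 J.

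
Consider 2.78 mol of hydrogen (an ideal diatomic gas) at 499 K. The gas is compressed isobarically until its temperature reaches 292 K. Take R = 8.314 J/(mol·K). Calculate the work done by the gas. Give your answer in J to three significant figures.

W ≈ -4780 J

Isobaric: W = P ΔV = nR ΔT.
W = (2.78)(8.314)(292 − 499) = -4784 J.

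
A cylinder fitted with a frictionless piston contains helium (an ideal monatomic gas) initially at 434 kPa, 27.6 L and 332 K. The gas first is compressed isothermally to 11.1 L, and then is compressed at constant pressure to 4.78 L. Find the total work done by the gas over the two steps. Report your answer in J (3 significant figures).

Step 1 (isothermal): W = P₁V₁ ln(V₂/V₁) = (11978) ln(11.1/27.6) = -10911 J.
After step 1: P = 1079 kPa, V = 11.1 L, T = 332 K.
Step 2 (isobaric): W = PΔV = (1079 kPa)(4.78 − 11.1 L) = -6820 J.
W_total = -10911 − 6820 = -17731 J.

W_total ≈ -17700 J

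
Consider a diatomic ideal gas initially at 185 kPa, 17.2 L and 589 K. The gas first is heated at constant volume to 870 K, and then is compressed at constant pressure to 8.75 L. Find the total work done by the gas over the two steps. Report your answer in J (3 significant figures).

Step 1 (isochoric): W = 0 (constant volume).
After step 1: P = 273.3 kPa (V unchanged).
Step 2 (isobaric): W = PΔV = (273.3 kPa)(8.75 − 17.2 L) = -2309 J.
W_total = 0 − 2309 = -2309 J.

W_total ≈ -2310 J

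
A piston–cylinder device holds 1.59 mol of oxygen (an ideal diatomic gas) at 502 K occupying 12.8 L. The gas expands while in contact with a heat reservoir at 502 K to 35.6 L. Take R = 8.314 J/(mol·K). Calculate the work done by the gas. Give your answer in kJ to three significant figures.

W ≈ 6.79 kJ

Isothermal: W = nRT ln(V₂/V₁).
W = (1.59)(8.314)(502) × ln(35.6/12.8)
  = 6636 × 1.023
W_by_gas = 6788 J.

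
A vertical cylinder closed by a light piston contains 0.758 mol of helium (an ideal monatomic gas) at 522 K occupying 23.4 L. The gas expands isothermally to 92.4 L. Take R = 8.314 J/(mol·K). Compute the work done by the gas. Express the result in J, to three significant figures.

W ≈ 4520 J

Isothermal: W = nRT ln(V₂/V₁).
W = (0.758)(8.314)(522) × ln(92.4/23.4)
  = 3290 × 1.373
W_by_gas = 4518 J.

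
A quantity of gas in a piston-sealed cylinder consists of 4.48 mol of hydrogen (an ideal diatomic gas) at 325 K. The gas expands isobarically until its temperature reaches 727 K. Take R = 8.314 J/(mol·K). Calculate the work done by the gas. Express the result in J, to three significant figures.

W ≈ 15000 J

Isobaric: W = P ΔV = nR ΔT.
W = (4.48)(8.314)(727 − 325) = 14973 J.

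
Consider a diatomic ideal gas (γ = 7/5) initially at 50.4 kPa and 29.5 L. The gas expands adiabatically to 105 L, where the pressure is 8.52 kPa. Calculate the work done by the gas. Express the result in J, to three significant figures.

Adiabatic: W = (P₁V₁ − P₂V₂)/(γ − 1) with γ = 7/5.
P₁V₁ = 1487 J, P₂V₂ = 894.6 J.
W = (1487 − 894.6) / 0.4 = 1481 J.

W ≈ 1480 J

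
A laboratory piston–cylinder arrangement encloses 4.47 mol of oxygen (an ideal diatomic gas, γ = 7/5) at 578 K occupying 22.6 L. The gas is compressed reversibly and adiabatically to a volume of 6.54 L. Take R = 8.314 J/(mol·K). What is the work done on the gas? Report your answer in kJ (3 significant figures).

W ≈ 34.5 kJ

Adiabatic: TV^(γ−1) = const with γ = 7/5.
T₂ = T₁ (V₁/V₂)^(γ−1) = 578 × (22.6/6.54)^0.4 = 578 × 1.642 = 949.2 K.
W_by = nCᵥ(T₁ − T₂) = (4.47)(20.79)(578 − 949.2) = -34484 J.
Work on gas = −W_by = 34484 J.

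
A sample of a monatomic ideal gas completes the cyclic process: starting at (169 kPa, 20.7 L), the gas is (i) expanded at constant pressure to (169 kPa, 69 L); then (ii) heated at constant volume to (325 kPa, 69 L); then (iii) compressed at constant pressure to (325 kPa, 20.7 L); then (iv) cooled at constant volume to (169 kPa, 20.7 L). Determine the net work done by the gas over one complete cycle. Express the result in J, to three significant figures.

Constant-volume legs do no work.
W(i) = (169)(69 − 20.7) = 8163 J; W(iii) = (325)(20.7 − 69) = -15697 J.
W_net = 8163 − 15697 = -7535 J (the counter-clockwise enclosed area).

W_net ≈ -7530 J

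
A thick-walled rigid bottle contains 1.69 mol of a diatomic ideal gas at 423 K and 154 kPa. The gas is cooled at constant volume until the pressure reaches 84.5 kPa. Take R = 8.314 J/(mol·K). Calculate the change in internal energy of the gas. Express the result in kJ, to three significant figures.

Constant volume ⇒ W = 0, so Q = ΔU = nCᵥΔT with Cᵥ = 5R/2 = 20.79 J/(mol·K).
At constant V, T₂/T₁ = P₂/P₁ ⇒ ΔT = T₁(P₂/P₁ − 1) = 423·(84.5/154 − 1) = -190.9 K.
ΔU = (1.69)(20.79)(-190.9) = -6706 J.

ΔU ≈ -6.71 kJ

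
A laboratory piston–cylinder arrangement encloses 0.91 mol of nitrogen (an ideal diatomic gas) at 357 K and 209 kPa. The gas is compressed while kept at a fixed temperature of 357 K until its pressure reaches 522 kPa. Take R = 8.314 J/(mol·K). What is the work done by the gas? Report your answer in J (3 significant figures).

Isothermal process: W = nRT ln(V₂/V₁) = nRT ln(P₁/P₂).
W = (0.91)(8.314)(357) × ln(209/522)
  = 2701 × ln(0.4004) = 2701 × -0.9153
W_by_gas = -2472 J.

W ≈ -2470 J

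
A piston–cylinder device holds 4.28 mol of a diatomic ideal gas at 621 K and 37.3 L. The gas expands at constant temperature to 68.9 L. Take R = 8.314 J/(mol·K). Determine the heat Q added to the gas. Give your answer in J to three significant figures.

Isothermal ⇒ ΔU = 0, so Q = W = nRT ln(V₂/V₁).
Q = (4.28)(8.314)(621) ln(68.9/37.3) = 22098 × 0.6137 = 13560 J.

Q ≈ 13600 J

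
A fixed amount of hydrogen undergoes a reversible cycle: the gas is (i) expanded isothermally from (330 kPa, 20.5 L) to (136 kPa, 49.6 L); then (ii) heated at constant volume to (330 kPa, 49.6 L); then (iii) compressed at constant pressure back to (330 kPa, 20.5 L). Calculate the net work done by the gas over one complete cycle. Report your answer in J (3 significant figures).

Leg (i): W = PᵢVᵢ ln(V_f/Vᵢ) = (6765) ln(49.6/20.5) = 5977 J.
Leg (ii): W = 0.
Leg (iii): W = PΔV = (330)(20.5 − 49.6) = -9603 J.
W_net = 5977 − 9603 = -3626 J.

W_net ≈ -3630 J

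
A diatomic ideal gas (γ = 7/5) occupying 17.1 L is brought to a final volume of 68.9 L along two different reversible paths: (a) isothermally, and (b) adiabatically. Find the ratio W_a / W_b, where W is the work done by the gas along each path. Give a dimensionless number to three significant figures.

W_a / W_b ≈ 1.30

Path (a) isothermal: W = P₁V₁ ln(V₂/V₁) → W_a/(P₁V₁) = 1.394.
Path (b) adiabatic: W = P₁V₁(1 − (V₁/V₂)^(γ−1))/(γ−1) → W_b/(P₁V₁) = 1.068.
W_a / W_b = 1.394 / 1.068 = 1.304.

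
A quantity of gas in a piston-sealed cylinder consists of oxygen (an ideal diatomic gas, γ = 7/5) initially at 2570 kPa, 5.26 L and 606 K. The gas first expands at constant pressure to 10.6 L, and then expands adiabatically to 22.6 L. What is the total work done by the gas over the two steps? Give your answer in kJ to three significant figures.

Step 1 (isobaric): W = PΔV = (2570 kPa)(10.6 − 5.26 L) = 13724 J.
After step 1: P = 2570 kPa, V = 10.6 L, T = 1221 K.
Step 2 (adiabatic): W = (P₁V₁ − P₂V₂)/(γ−1) = (27242 − 20124)/0.4 = 17795 J.
W_total = 13724 + 17795 = 31518 J.

W_total ≈ 31.5 kJ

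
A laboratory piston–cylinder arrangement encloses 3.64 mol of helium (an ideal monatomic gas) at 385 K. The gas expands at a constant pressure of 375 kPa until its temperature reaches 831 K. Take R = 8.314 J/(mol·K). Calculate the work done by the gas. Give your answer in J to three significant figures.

Isobaric: W = P ΔV = nR ΔT.
W = (3.64)(8.314)(831 − 385) = 13497 J.

W ≈ 13500 J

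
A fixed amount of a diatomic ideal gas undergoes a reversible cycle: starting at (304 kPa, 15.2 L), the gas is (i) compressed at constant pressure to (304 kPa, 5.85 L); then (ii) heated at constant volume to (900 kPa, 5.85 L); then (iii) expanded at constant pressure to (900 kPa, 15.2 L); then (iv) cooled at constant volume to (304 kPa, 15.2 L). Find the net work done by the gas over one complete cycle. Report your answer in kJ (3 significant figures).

Constant-volume legs do no work.
W(i) = (304)(5.85 − 15.2) = -2842 J; W(iii) = (900)(15.2 − 5.85) = 8415 J.
W_net = -2842 + 8415 = 5573 J (the clockwise enclosed area).

W_net ≈ 5.57 kJ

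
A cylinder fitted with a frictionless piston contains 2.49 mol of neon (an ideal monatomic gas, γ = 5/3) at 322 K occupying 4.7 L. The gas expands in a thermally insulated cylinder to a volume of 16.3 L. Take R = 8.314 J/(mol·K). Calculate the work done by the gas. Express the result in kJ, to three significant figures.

Adiabatic: TV^(γ−1) = const with γ = 5/3.
T₂ = T₁ (V₁/V₂)^(γ−1) = 322 × (4.7/16.3)^0.667 = 322 × 0.4365 = 140.5 K.
W_by = nCᵥ(T₁ − T₂) = (2.49)(12.47)(322 − 140.5) = 5635 J.

W ≈ 5.63 kJ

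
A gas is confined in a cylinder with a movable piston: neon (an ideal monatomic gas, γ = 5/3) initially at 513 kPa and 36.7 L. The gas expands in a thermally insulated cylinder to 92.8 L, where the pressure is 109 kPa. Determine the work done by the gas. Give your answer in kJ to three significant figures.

W ≈ 13.1 kJ

Adiabatic: W = (P₁V₁ − P₂V₂)/(γ − 1) with γ = 5/3.
P₁V₁ = 18827 J, P₂V₂ = 10115 J.
W = (18827 − 10115) / 0.6667 = 13068 J.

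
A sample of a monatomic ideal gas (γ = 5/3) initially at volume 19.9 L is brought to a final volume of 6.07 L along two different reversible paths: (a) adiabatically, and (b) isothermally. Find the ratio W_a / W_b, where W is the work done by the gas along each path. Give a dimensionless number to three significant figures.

Path (a) adiabatic: W = P₁V₁(1 − (V₁/V₂)^(γ−1))/(γ−1) → W_a/(P₁V₁) = -1.81.
Path (b) isothermal: W = P₁V₁ ln(V₂/V₁) → W_b/(P₁V₁) = -1.187.
W_a / W_b = -1.81 / -1.187 = 1.525.

W_a / W_b ≈ 1.52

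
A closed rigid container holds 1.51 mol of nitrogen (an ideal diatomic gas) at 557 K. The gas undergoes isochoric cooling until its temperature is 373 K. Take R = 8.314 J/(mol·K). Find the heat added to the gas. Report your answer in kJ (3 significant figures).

Constant volume ⇒ W = 0, so Q = ΔU = nCᵥΔT with Cᵥ = 5R/2 = 20.79 J/(mol·K).
ΔU = (1.51)(20.79)(373 − 557) = -5775 J.

Q ≈ -5.77 kJ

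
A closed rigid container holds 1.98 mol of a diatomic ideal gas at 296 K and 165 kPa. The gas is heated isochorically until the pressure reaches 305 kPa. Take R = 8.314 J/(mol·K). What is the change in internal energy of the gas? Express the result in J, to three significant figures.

ΔU ≈ 10300 J

Constant volume ⇒ W = 0, so Q = ΔU = nCᵥΔT with Cᵥ = 5R/2 = 20.79 J/(mol·K).
At constant V, T₂/T₁ = P₂/P₁ ⇒ ΔT = T₁(P₂/P₁ − 1) = 296·(305/165 − 1) = 251.2 K.
ΔU = (1.98)(20.79)(251.2) = 10336 J.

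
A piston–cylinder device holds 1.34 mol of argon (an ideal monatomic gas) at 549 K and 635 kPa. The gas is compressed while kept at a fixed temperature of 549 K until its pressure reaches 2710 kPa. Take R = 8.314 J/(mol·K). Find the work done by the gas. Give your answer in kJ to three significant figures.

Isothermal process: W = nRT ln(V₂/V₁) = nRT ln(P₁/P₂).
W = (1.34)(8.314)(549) × ln(635/2710)
  = 6116 × ln(0.2343) = 6116 × -1.451
W_by_gas = -8875 J.

W ≈ -8.88 kJ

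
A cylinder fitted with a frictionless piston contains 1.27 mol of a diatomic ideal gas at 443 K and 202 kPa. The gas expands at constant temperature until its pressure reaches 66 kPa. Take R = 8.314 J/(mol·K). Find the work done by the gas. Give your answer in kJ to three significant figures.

Isothermal process: W = nRT ln(V₂/V₁) = nRT ln(P₁/P₂).
W = (1.27)(8.314)(443) × ln(202/66)
  = 4678 × ln(3.061) = 4678 × 1.119
W_by_gas = 5232 J.

W ≈ 5.23 kJ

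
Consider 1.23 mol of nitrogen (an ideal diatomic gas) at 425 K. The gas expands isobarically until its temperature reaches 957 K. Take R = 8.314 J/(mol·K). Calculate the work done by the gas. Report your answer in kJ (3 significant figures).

Isobaric: W = P ΔV = nR ΔT.
W = (1.23)(8.314)(957 − 425) = 5440 J.

W ≈ 5.44 kJ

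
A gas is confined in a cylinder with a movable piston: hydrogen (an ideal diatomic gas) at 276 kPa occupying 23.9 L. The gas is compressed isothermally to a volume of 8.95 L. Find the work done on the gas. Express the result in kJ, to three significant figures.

Isothermal: W = nRT ln(V₂/V₁) = P₁V₁ ln(V₂/V₁).
P₁V₁ = (276 kPa)(23.9 L) = 6596 J.
W = 6596 × ln(8.95/23.9) = 6596 × -0.9822
W_by_gas = -6479 J; work on gas = −W_by = 6479 J.

W ≈ 6.48 kJ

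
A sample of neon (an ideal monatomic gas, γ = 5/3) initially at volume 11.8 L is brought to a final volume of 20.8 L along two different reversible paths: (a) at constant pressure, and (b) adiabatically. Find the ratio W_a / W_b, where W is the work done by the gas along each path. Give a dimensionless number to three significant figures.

Path (a) isobaric: W = P₁(V₂ − V₁) → W_a/(P₁V₁) = 0.7627.
Path (b) adiabatic: W = P₁V₁(1 − (V₁/V₂)^(γ−1))/(γ−1) → W_b/(P₁V₁) = 0.4721.
W_a / W_b = 0.7627 / 0.4721 = 1.616.

W_a / W_b ≈ 1.62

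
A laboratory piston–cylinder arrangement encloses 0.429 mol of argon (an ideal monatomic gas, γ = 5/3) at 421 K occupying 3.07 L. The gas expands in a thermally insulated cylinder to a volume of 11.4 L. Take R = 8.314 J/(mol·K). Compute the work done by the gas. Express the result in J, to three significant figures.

W ≈ 1310 J

Adiabatic: TV^(γ−1) = const with γ = 5/3.
T₂ = T₁ (V₁/V₂)^(γ−1) = 421 × (3.07/11.4)^0.667 = 421 × 0.417 = 175.6 K.
W_by = nCᵥ(T₁ − T₂) = (0.429)(12.47)(421 − 175.6) = 1313 J.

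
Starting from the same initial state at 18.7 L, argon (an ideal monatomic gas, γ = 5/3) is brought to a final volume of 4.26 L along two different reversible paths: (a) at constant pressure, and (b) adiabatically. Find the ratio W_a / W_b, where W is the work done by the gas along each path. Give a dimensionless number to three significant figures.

W_a / W_b ≈ 0.306

Path (a) isobaric: W = P₁(V₂ − V₁) → W_a/(P₁V₁) = -0.7722.
Path (b) adiabatic: W = P₁V₁(1 − (V₁/V₂)^(γ−1))/(γ−1) → W_b/(P₁V₁) = -2.521.
W_a / W_b = -0.7722 / -2.521 = 0.3063.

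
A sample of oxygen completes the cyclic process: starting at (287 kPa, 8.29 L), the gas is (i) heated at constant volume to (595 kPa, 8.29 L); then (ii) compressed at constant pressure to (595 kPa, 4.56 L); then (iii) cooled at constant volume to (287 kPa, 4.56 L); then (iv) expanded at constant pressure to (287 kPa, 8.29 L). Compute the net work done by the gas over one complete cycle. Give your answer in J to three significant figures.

Constant-volume legs do no work.
W(ii) = (595)(4.56 − 8.29) = -2219 J; W(iv) = (287)(8.29 − 4.56) = 1071 J.
W_net = -2219 + 1071 = -1149 J (the counter-clockwise enclosed area).

W_net ≈ -1150 J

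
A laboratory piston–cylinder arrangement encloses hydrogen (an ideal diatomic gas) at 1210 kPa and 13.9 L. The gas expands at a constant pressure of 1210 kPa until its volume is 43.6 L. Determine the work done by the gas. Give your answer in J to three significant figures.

Isobaric: W = P ΔV.
W = (1210 kPa)(43.6 − 13.9 L) = (1210)(29.7) = 35937 J.

W ≈ 35900 J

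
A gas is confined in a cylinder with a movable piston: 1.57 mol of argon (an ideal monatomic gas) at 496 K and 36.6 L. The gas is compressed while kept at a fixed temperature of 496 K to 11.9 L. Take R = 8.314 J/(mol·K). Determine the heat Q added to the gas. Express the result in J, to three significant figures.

Q ≈ -7270 J

Isothermal ⇒ ΔU = 0, so Q = W = nRT ln(V₂/V₁).
Q = (1.57)(8.314)(496) ln(11.9/36.6) = 6474 × -1.124 = -7274 J.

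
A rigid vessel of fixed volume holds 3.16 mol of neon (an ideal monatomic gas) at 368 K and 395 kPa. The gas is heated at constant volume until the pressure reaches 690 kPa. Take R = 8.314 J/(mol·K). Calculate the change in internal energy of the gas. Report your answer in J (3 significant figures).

Constant volume ⇒ W = 0, so Q = ΔU = nCᵥΔT with Cᵥ = 3R/2 = 12.47 J/(mol·K).
At constant V, T₂/T₁ = P₂/P₁ ⇒ ΔT = T₁(P₂/P₁ − 1) = 368·(690/395 − 1) = 274.8 K.
ΔU = (3.16)(12.47)(274.8) = 10831 J.

ΔU ≈ 10800 J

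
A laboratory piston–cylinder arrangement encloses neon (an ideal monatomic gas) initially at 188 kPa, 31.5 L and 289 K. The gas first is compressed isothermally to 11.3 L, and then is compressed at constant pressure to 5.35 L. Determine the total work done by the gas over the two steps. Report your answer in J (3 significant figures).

W_total ≈ -9190 J

Step 1 (isothermal): W = P₁V₁ ln(V₂/V₁) = (5922) ln(11.3/31.5) = -6071 J.
After step 1: P = 524.1 kPa, V = 11.3 L, T = 289 K.
Step 2 (isobaric): W = PΔV = (524.1 kPa)(5.35 − 11.3 L) = -3118 J.
W_total = -6071 − 3118 = -9189 J.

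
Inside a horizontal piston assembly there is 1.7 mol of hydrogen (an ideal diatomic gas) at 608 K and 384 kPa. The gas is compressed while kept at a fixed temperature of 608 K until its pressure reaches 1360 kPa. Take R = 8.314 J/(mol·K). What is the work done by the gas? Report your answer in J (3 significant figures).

Isothermal process: W = nRT ln(V₂/V₁) = nRT ln(P₁/P₂).
W = (1.7)(8.314)(608) × ln(384/1360)
  = 8593 × ln(0.2824) = 8593 × -1.265
W_by_gas = -10867 J.

W ≈ -10900 J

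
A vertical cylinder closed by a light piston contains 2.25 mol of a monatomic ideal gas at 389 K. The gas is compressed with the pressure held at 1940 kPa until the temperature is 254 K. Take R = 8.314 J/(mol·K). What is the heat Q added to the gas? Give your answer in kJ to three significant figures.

Q ≈ -6.31 kJ

Isobaric: W = nRΔT = (2.25)(8.314)(-135) = -2525 J.
ΔU = nCᵥΔT with Cᵥ = 3R/2: ΔU = (2.25)(12.47)(-135) = -3788 J.
Q = ΔU + W = -3788 − 2525 = -6313 J.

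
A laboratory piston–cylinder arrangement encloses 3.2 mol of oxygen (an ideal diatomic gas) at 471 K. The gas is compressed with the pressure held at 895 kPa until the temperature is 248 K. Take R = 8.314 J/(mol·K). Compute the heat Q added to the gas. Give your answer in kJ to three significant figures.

Isobaric: W = nRΔT = (3.2)(8.314)(-223) = -5933 J.
ΔU = nCᵥΔT with Cᵥ = 5R/2: ΔU = (3.2)(20.79)(-223) = -14832 J.
Q = ΔU + W = -14832 − 5933 = -20765 J.

Q ≈ -20.8 kJ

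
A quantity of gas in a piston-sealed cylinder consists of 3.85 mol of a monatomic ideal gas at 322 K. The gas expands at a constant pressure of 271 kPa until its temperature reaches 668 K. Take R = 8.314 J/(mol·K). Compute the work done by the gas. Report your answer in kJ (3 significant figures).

W ≈ 11.1 kJ

Isobaric: W = P ΔV = nR ΔT.
W = (3.85)(8.314)(668 − 322) = 11075 J.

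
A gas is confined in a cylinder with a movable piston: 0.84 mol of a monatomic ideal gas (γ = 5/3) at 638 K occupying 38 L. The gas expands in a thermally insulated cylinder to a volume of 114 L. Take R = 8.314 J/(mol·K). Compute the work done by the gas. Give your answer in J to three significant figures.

Adiabatic: TV^(γ−1) = const with γ = 5/3.
T₂ = T₁ (V₁/V₂)^(γ−1) = 638 × (38/114)^0.667 = 638 × 0.4807 = 306.7 K.
W_by = nCᵥ(T₁ − T₂) = (0.84)(12.47)(638 − 306.7) = 3470 J.

W ≈ 3470 J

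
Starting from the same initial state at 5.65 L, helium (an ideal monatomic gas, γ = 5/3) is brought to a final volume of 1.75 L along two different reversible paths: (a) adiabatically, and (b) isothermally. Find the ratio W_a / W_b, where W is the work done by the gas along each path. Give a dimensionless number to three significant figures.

W_a / W_b ≈ 1.52

Path (a) adiabatic: W = P₁V₁(1 − (V₁/V₂)^(γ−1))/(γ−1) → W_a/(P₁V₁) = -1.777.
Path (b) isothermal: W = P₁V₁ ln(V₂/V₁) → W_b/(P₁V₁) = -1.172.
W_a / W_b = -1.777 / -1.172 = 1.516.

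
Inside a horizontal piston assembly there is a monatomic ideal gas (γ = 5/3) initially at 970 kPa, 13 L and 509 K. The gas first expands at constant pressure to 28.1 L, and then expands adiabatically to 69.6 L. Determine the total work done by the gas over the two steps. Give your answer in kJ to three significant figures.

Step 1 (isobaric): W = PΔV = (970 kPa)(28.1 − 13 L) = 14647 J.
After step 1: P = 970 kPa, V = 28.1 L, T = 1100 K.
Step 2 (adiabatic): W = (P₁V₁ − P₂V₂)/(γ−1) = (27257 − 14889)/0.667 = 18551 J.
W_total = 14647 + 18551 = 33198 J.

W_total ≈ 33.2 kJ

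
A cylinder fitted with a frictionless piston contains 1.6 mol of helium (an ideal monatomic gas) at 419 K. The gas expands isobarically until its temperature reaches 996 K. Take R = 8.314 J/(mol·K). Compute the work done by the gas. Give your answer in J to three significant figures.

Isobaric: W = P ΔV = nR ΔT.
W = (1.6)(8.314)(996 − 419) = 7675 J.

W ≈ 7680 J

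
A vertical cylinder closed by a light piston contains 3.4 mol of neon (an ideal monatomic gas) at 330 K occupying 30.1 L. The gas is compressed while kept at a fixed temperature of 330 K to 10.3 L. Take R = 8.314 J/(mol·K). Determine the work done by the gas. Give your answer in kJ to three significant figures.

Isothermal: W = nRT ln(V₂/V₁).
W = (3.4)(8.314)(330) × ln(10.3/30.1)
  = 9328 × -1.072
W_by_gas = -10004 J.

W ≈ -10.0 kJ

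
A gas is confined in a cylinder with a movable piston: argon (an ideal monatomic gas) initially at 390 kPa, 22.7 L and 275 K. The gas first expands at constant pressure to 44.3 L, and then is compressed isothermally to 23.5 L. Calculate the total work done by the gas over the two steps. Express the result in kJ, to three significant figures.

W_total ≈ -2.53 kJ

Step 1 (isobaric): W = PΔV = (390 kPa)(44.3 − 22.7 L) = 8424 J.
After step 1: P = 390 kPa, V = 44.3 L, T = 536.7 K.
Step 2 (isothermal): W = P₁V₁ ln(V₂/V₁) = (17277) ln(23.5/44.3) = -10953 J.
W_total = 8424 − 10953 = -2529 J.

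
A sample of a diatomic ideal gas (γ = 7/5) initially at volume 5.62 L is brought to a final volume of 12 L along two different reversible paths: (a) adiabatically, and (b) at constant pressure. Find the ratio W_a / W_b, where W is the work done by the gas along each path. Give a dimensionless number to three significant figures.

Path (a) adiabatic: W = P₁V₁(1 − (V₁/V₂)^(γ−1))/(γ−1) → W_a/(P₁V₁) = 0.6543.
Path (b) isobaric: W = P₁(V₂ − V₁) → W_b/(P₁V₁) = 1.135.
W_a / W_b = 0.6543 / 1.135 = 0.5764.

W_a / W_b ≈ 0.576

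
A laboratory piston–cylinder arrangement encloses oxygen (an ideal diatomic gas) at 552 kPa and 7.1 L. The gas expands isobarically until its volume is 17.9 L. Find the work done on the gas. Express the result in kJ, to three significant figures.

W ≈ -5.96 kJ

Isobaric: W = P ΔV.
W = (552 kPa)(17.9 − 7.1 L) = (552)(10.8) = 5962 J.
Work on gas = −W_by = -5962 J.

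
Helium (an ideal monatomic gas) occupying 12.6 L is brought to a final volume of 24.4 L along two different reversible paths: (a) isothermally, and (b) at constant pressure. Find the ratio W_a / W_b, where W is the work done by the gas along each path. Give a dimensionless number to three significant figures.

Path (a) isothermal: W = P₁V₁ ln(V₂/V₁) → W_a/(P₁V₁) = 0.6609.
Path (b) isobaric: W = P₁(V₂ − V₁) → W_b/(P₁V₁) = 0.9365.
W_a / W_b = 0.6609 / 0.9365 = 0.7057.

W_a / W_b ≈ 0.706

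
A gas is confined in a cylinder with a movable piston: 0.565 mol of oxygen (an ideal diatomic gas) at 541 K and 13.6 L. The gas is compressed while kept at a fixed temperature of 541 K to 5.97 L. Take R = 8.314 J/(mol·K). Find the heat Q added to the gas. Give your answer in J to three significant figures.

Isothermal ⇒ ΔU = 0, so Q = W = nRT ln(V₂/V₁).
Q = (0.565)(8.314)(541) ln(5.97/13.6) = 2541 × -0.8233 = -2092 J.

Q ≈ -2090 J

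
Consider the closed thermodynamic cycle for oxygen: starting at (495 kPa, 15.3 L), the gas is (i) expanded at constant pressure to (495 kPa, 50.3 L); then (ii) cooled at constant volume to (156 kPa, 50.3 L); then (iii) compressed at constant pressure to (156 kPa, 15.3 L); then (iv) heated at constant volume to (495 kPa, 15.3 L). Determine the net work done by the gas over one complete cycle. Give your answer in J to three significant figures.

Constant-volume legs do no work.
W(i) = (495)(50.3 − 15.3) = 17325 J; W(iii) = (156)(15.3 − 50.3) = -5460 J.
W_net = 17325 − 5460 = 11865 J (the clockwise enclosed area).

W_net ≈ 11900 J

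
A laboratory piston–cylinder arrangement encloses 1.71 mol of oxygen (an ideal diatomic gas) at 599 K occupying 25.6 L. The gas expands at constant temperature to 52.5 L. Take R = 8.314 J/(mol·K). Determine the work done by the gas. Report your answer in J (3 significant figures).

Isothermal: W = nRT ln(V₂/V₁).
W = (1.71)(8.314)(599) × ln(52.5/25.6)
  = 8516 × 0.7182
W_by_gas = 6116 J.

W ≈ 6120 J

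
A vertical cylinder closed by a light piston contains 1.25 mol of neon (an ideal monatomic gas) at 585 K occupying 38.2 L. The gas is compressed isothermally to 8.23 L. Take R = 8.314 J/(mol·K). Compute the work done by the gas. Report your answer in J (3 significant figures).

W ≈ -9330 J

Isothermal: W = nRT ln(V₂/V₁).
W = (1.25)(8.314)(585) × ln(8.23/38.2)
  = 6080 × -1.535
W_by_gas = -9333 J.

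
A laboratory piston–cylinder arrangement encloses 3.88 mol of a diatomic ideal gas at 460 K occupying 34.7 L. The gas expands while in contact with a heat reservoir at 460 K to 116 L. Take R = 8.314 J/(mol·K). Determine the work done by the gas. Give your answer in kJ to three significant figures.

Isothermal: W = nRT ln(V₂/V₁).
W = (3.88)(8.314)(460) × ln(116/34.7)
  = 14839 × 1.207
W_by_gas = 17908 J.

W ≈ 17.9 kJ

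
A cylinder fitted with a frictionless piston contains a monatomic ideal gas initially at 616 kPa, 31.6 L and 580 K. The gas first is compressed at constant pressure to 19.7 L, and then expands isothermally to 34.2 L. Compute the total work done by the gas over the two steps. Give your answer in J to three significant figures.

Step 1 (isobaric): W = PΔV = (616 kPa)(19.7 − 31.6 L) = -7330 J.
After step 1: P = 616 kPa, V = 19.7 L, T = 361.6 K.
Step 2 (isothermal): W = P₁V₁ ln(V₂/V₁) = (12135) ln(34.2/19.7) = 6694 J.
W_total = -7330 + 6694 = -636.5 J.

W_total ≈ -637 J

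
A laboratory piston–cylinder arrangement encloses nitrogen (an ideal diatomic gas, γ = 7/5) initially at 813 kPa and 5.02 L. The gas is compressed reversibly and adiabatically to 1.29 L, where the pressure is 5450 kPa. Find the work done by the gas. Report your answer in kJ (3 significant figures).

W ≈ -7.37 kJ

Adiabatic: W = (P₁V₁ − P₂V₂)/(γ − 1) with γ = 7/5.
P₁V₁ = 4081 J, P₂V₂ = 7030 J.
W = (4081 − 7030) / 0.4 = -7373 J.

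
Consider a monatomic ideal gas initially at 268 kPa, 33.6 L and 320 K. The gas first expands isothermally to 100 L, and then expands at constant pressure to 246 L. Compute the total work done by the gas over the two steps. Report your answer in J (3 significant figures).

Step 1 (isothermal): W = P₁V₁ ln(V₂/V₁) = (9005) ln(100/33.6) = 9821 J.
After step 1: P = 90.05 kPa, V = 100 L, T = 320 K.
Step 2 (isobaric): W = PΔV = (90.05 kPa)(246 − 100 L) = 13147 J.
W_total = 9821 + 13147 = 22968 J.

W_total ≈ 23000 J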